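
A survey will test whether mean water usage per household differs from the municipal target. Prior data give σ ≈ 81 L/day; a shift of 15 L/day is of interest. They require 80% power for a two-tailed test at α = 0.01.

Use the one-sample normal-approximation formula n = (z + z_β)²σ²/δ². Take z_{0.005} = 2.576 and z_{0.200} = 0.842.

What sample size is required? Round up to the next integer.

n = 341

n = (z_{α/2} + z_β)² · σ² / δ²
  = (2.576 + 0.842)² · 81² / 15²
  = 11.6827 · 6561 / 225
  = 340.67
Round up → n = 341.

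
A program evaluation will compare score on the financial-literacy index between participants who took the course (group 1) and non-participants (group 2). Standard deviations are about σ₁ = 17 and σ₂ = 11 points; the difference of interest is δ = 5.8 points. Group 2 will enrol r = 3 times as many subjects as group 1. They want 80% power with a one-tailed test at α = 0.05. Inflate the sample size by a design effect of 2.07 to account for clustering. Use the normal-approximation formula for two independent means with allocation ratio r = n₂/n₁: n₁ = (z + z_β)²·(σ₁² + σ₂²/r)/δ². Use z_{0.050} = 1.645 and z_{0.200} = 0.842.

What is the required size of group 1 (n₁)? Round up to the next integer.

n₁ = 126

n₁ = (z_α + z_β)² · (σ₁² + σ₂²/r) / δ²
   = (1.645 + 0.842)² · (17² + 11²/3) / 5.8²
   = 6.1852 · (289 + 40.3333) / 33.64
   = 6.1852 · 329.3333 / 33.64
   = 60.55
Design effect: 2.07 × 60.55 = 125.34.
Round up → n₁ = 126; n₂ = r·n₁ = 3 × 126 = 378.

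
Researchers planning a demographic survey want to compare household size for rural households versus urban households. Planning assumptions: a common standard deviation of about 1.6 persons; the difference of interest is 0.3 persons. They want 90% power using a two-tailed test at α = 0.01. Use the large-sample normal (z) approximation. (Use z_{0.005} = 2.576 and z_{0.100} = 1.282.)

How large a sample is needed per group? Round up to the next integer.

n = 847 per group

n = (z_{α/2} + z_β)² · (σ₁² + σ₂²) / δ²
  = (2.576 + 1.282)² · (2·1.6² = 5.12) / 0.3²
  = 14.8842 · 5.12 / 0.09
  = 846.74
Round up → n = 847 per group.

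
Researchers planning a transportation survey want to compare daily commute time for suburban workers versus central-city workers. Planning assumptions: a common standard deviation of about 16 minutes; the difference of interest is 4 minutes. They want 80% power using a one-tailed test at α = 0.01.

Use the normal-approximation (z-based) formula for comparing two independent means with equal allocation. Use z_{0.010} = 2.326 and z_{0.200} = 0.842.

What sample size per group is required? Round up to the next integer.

n = 322 per group

n = (z_α + z_β)² · (σ₁² + σ₂²) / δ²
  = (2.326 + 0.842)² · (2·16² = 512) / 4²
  = 10.0362 · 512 / 16
  = 321.16
Round up → n = 322 per group.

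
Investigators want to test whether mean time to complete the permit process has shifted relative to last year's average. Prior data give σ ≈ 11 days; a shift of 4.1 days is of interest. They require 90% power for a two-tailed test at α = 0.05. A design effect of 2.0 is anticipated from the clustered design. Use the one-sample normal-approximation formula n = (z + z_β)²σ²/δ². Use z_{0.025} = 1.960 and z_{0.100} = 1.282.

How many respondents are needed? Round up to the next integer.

n = (z_{α/2} + z_β)² · σ² / δ²
  = (1.960 + 1.282)² · 11² / 4.1²
  = 10.5106 · 121 / 16.81
  = 75.66
Design effect: 2.0 × 75.66 = 151.31.
Round up → n = 152.

n = 152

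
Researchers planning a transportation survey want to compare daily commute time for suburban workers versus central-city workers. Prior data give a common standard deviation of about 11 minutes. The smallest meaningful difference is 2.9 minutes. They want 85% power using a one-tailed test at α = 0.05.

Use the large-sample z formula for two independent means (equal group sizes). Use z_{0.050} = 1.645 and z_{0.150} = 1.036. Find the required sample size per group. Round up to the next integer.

n = (z_α + z_β)² · (σ₁² + σ₂²) / δ²
  = (1.645 + 1.036)² · (2·11² = 242) / 2.9²
  = 7.1878 · 242 / 8.41
  = 206.83
Round up → n = 207 per group.

n = 207 per group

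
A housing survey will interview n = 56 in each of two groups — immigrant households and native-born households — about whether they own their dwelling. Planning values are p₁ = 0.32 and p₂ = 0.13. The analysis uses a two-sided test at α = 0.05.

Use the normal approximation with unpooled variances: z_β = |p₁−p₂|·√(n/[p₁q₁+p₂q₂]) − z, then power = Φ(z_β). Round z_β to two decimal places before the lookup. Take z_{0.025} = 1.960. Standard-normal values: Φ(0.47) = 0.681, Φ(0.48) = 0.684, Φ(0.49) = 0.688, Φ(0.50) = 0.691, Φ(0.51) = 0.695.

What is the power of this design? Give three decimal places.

Power ≈ 0.695

z_β = |p₁−p₂|·√(n/[p₁q₁+p₂q₂]) − z_{α/2}
    = 0.19 · √(56/0.3307) − 1.960
    = 0.19 · 13.0130 − 1.960
    = 2.4725 − 1.960 = 0.5125 → 0.51
Power = Φ(0.51) = 0.695.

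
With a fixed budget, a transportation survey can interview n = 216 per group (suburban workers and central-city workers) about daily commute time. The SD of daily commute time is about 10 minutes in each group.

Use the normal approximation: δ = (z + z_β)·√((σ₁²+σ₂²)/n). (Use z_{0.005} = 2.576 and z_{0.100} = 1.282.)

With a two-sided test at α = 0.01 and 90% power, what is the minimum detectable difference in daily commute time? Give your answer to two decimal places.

δ = (z_{α/2} + z_β) · √((σ₁²+σ₂²)/n)
  = (2.576 + 1.282) · √(200/216)
  = 3.858 · √0.92593
  = 3.858 · 0.9623
  = 3.7124

Minimum detectable difference ≈ 3.71 minutes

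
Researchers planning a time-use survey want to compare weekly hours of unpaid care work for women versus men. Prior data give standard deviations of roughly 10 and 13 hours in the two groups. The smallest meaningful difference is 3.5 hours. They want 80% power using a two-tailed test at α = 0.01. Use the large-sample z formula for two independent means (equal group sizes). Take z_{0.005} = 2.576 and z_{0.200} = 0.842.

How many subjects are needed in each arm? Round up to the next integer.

n = (z_{α/2} + z_β)² · (σ₁² + σ₂²) / δ²
  = (2.576 + 0.842)² · (10² + 13² = 269) / 3.5²
  = 11.6827 · 269 / 12.25
  = 256.54
Round up → n = 257 per group.

n = 257 per group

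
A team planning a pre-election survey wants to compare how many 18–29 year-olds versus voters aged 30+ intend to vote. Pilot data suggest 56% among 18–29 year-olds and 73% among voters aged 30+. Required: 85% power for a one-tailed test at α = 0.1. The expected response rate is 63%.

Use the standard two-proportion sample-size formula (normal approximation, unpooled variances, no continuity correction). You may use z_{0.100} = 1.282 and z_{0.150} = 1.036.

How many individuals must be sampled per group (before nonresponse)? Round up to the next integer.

n = 131 per group

n = (z_α + z_β)² · [p₁(1−p₁) + p₂(1−p₂)] / (p₁ − p₂)²
  = (1.282 + 1.036)² · (0.56·0.44 + 0.73·0.27) / (-0.17)²
  = (2.318)² · (0.2464 + 0.1971) / 0.0289
  = 5.3731 · 0.4435 / 0.0289
  = 82.46
Adjust for 63% response: 82.46 / 0.63 = 130.88.
Round up → n = 131 per group.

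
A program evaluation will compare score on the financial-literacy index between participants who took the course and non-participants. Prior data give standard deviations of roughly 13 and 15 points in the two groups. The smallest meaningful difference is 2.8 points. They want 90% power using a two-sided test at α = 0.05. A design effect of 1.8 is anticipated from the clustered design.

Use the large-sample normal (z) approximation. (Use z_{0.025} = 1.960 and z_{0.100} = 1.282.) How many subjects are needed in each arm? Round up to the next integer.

n = 951 per group

n = (z_{α/2} + z_β)² · (σ₁² + σ₂²) / δ²
  = (1.960 + 1.282)² · (13² + 15² = 394) / 2.8²
  = 10.5106 · 394 / 7.84
  = 528.21
Design effect: 1.8 × 528.21 = 950.78.
Round up → n = 951 per group.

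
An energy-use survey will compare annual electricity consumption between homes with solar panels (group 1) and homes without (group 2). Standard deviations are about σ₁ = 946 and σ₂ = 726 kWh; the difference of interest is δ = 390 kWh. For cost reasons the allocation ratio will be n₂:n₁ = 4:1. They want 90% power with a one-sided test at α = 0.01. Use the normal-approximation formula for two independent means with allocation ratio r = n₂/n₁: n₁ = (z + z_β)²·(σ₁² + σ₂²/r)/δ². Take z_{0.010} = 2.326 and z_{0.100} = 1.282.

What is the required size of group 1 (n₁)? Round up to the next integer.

n₁ = 88

n₁ = (z_α + z_β)² · (σ₁² + σ₂²/r) / δ²
   = (2.326 + 1.282)² · (946² + 726²/4) / 390²
   = 13.0177 · (894916 + 131769) / 152100
   = 13.0177 · 1026685 / 152100
   = 87.87
Round up → n₁ = 88; n₂ = r·n₁ = 4 × 88 = 352.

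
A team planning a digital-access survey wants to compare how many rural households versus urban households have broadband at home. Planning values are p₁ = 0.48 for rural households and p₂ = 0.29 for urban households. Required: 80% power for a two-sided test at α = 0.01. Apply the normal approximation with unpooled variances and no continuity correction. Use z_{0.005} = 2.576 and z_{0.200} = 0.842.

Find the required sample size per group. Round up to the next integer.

n = (z_{α/2} + z_β)² · [p₁(1−p₁) + p₂(1−p₂)] / (p₁ − p₂)²
  = (2.576 + 0.842)² · (0.48·0.52 + 0.29·0.71) / (0.19)²
  = (3.418)² · (0.2496 + 0.2059) / 0.0361
  = 11.6827 · 0.4555 / 0.0361
  = 147.41
Round up → n = 148 per group.

n = 148 per group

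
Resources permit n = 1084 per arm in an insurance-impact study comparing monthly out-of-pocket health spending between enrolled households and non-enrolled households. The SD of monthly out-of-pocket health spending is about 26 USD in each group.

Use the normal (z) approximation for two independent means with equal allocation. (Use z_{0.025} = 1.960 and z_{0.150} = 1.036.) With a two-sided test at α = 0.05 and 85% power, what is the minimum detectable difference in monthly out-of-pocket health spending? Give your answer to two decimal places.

δ = (z_{α/2} + z_β) · √((σ₁²+σ₂²)/n)
  = (1.960 + 1.036) · √(1352/1084)
  = 2.996 · √1.2472
  = 2.996 · 1.1168
  = 3.3459

Minimum detectable difference ≈ 3.35 USD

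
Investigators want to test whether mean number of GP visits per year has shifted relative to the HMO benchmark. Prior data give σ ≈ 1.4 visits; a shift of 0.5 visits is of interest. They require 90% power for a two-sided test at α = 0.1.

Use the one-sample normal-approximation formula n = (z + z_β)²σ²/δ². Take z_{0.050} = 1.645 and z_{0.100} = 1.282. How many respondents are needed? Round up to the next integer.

n = 68

n = (z_{α/2} + z_β)² · σ² / δ²
  = (1.645 + 1.282)² · 1.4² / 0.5²
  = 8.5673 · 1.96 / 0.25
  = 67.17
Round up → n = 68.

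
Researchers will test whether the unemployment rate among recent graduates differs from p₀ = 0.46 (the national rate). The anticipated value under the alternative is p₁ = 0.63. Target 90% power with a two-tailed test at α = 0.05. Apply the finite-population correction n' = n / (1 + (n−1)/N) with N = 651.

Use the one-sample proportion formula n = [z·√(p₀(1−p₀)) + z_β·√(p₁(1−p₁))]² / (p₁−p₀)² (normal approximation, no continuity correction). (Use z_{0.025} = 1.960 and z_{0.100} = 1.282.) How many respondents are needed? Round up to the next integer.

n = [z_{α/2}·√(p₀q₀) + z_β·√(p₁q₁)]² / (p₁ − p₀)²
  = [1.960·√(0.46·0.54) + 1.282·√(0.63·0.37)]² / (0.17)²
  = [1.960·0.4984 + 1.282·0.4828]² / 0.0289
  = [1.5958]² / 0.0289
  = 88.12
Finite-population correction (N = 651): 88.12 / (1 + (88.12 − 1)/651) = 77.72.
Round up → n = 78.

n = 78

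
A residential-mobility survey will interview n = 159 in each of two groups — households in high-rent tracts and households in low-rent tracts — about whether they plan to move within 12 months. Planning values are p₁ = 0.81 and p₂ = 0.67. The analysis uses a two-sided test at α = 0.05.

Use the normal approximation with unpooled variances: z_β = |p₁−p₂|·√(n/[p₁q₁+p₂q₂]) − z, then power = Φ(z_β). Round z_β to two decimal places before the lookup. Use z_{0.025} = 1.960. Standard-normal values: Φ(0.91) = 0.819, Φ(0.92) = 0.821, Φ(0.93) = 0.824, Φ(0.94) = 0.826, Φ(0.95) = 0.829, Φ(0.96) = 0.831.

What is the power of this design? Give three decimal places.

z_β = |p₁−p₂|·√(n/[p₁q₁+p₂q₂]) − z_{α/2}
    = 0.14 · √(159/0.3750) − 1.960
    = 0.14 · 20.5913 − 1.960
    = 2.8828 − 1.960 = 0.9228 → 0.92
Power = Φ(0.92) = 0.821.

Power ≈ 0.821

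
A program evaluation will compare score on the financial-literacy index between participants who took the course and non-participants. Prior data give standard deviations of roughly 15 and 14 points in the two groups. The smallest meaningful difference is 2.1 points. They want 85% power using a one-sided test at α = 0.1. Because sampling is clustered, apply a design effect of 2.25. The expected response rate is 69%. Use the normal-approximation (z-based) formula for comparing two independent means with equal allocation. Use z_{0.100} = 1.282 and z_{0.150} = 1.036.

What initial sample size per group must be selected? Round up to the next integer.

n = 1673 per group

n = (z_α + z_β)² · (σ₁² + σ₂²) / δ²
  = (1.282 + 1.036)² · (15² + 14² = 421) / 2.1²
  = 5.3731 · 421 / 4.41
  = 512.94
Design effect: 2.25 × 512.94 = 1154.13.
Adjust for 69% response: 1154.13 / 0.69 = 1672.65.
Round up → n = 1673 per group.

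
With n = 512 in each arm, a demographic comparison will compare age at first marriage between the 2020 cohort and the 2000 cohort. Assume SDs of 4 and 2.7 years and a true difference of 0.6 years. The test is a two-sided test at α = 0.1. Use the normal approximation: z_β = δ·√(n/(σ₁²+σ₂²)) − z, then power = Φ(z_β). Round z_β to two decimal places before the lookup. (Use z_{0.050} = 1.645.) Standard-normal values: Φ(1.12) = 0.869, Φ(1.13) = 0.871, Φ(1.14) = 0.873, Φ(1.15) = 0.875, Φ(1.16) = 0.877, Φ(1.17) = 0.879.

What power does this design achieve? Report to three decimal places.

z_β = δ·√(n/(σ₁²+σ₂²)) − z_{α/2}
    = 0.6 · √(512/23.29) − 1.645
    = 0.6 · 4.68868 − 1.645
    = 2.8132 − 1.645 = 1.1682 → 1.17
Power = Φ(1.17) = 0.879.

Power ≈ 0.879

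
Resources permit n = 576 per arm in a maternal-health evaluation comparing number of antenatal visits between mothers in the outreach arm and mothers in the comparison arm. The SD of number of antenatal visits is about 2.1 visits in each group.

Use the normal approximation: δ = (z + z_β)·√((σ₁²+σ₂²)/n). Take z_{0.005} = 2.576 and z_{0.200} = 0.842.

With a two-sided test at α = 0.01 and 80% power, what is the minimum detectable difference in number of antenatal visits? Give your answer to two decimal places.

δ = (z_{α/2} + z_β) · √((σ₁²+σ₂²)/n)
  = (2.576 + 0.842) · √(8.82/576)
  = 3.418 · √0.01531
  = 3.418 · 0.1237
  = 0.4230

Minimum detectable difference ≈ 0.42 visits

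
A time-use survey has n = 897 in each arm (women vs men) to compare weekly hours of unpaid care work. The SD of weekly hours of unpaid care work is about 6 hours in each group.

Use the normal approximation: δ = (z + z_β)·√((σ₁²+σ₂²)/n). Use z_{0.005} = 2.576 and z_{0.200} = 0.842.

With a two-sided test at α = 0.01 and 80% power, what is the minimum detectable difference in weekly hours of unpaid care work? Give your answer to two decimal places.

δ = (z_{α/2} + z_β) · √((σ₁²+σ₂²)/n)
  = (2.576 + 0.842) · √(72/897)
  = 3.418 · √0.08027
  = 3.418 · 0.2833
  = 0.9684

Minimum detectable difference ≈ 0.97 hours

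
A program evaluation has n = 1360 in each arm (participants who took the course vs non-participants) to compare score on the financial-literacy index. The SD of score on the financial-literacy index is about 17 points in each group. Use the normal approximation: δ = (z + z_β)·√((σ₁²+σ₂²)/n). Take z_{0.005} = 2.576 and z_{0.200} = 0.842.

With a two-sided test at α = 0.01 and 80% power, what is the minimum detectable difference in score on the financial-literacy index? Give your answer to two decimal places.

Minimum detectable difference ≈ 2.23 points

δ = (z_{α/2} + z_β) · √((σ₁²+σ₂²)/n)
  = (2.576 + 0.842) · √(578/1360)
  = 3.418 · √0.425
  = 3.418 · 0.6519
  = 2.2283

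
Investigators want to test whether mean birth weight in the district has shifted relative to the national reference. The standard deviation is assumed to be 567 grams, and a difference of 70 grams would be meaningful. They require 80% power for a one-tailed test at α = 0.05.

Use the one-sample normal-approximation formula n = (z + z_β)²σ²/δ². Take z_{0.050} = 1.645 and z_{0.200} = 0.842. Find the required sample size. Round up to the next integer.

n = (z_α + z_β)² · σ² / δ²
  = (1.645 + 0.842)² · 567² / 70²
  = 6.1852 · 321489 / 4900
  = 405.81
Round up → n = 406.

n = 406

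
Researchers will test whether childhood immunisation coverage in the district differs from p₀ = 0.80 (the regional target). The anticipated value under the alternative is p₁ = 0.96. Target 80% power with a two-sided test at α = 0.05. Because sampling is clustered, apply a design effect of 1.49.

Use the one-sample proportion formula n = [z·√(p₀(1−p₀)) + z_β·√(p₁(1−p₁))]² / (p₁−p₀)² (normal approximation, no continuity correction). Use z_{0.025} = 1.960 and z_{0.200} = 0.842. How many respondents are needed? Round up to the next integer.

n = [z_{α/2}·√(p₀q₀) + z_β·√(p₁q₁)]² / (p₁ − p₀)²
  = [1.960·√(0.80·0.20) + 0.842·√(0.96·0.04)]² / (0.16)²
  = [1.960·0.4000 + 0.842·0.1960]² / 0.0256
  = [0.9490]² / 0.0256
  = 35.18
Design effect: 1.49 × 35.18 = 52.42.
Round up → n = 53.

n = 53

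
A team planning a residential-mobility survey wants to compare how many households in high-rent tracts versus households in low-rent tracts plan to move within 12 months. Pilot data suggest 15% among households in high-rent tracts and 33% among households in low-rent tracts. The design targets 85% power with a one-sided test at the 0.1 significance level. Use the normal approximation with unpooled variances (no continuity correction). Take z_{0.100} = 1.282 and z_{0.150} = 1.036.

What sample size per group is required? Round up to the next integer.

n = 58 per group

n = (z_α + z_β)² · [p₁(1−p₁) + p₂(1−p₂)] / (p₁ − p₂)²
  = (1.282 + 1.036)² · (0.15·0.85 + 0.33·0.67) / (-0.18)²
  = (2.318)² · (0.1275 + 0.2211) / 0.0324
  = 5.3731 · 0.3486 / 0.0324
  = 57.81
Round up → n = 58 per group.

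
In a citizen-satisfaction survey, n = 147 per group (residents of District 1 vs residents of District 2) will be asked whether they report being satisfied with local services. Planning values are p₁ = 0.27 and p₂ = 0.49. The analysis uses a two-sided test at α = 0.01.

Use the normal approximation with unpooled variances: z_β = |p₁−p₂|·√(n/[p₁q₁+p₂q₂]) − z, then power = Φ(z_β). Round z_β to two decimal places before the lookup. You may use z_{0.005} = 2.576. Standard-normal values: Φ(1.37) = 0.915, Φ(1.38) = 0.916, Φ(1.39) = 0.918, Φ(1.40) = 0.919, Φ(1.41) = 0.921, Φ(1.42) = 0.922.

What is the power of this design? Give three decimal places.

Power ≈ 0.921

z_β = |p₁−p₂|·√(n/[p₁q₁+p₂q₂]) − z_{α/2}
    = 0.22 · √(147/0.4470) − 2.576
    = 0.22 · 18.1345 − 2.576
    = 3.9896 − 2.576 = 1.4136 → 1.41
Power = Φ(1.41) = 0.921.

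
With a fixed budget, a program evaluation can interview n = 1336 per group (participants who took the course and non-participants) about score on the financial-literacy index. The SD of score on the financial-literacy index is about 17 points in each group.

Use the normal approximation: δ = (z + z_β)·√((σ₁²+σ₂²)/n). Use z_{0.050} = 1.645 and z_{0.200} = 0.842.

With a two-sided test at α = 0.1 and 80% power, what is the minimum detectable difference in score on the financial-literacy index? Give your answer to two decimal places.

δ = (z_{α/2} + z_β) · √((σ₁²+σ₂²)/n)
  = (1.645 + 0.842) · √(578/1336)
  = 2.487 · √0.43263
  = 2.487 · 0.6577
  = 1.6358

Minimum detectable difference ≈ 1.64 points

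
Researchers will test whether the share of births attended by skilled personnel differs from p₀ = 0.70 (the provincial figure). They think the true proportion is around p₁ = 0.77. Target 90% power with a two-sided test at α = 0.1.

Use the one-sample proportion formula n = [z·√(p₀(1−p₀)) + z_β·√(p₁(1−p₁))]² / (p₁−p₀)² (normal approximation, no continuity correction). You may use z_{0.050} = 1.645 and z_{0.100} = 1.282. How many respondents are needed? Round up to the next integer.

n = 342

n = [z_{α/2}·√(p₀q₀) + z_β·√(p₁q₁)]² / (p₁ − p₀)²
  = [1.645·√(0.70·0.30) + 1.282·√(0.77·0.23)]² / (0.07)²
  = [1.645·0.4583 + 1.282·0.4208]² / 0.0049
  = [1.2933]² / 0.0049
  = 341.37
Round up → n = 342.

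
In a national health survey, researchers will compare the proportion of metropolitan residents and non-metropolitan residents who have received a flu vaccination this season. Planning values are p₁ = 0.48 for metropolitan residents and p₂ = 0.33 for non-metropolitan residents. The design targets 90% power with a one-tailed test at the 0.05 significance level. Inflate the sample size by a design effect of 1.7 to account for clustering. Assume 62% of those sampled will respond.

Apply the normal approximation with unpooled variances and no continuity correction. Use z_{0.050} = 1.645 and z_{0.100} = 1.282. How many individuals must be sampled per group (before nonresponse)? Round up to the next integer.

n = (z_α + z_β)² · [p₁(1−p₁) + p₂(1−p₂)] / (p₁ − p₂)²
  = (1.645 + 1.282)² · (0.48·0.52 + 0.33·0.67) / (0.15)²
  = (2.927)² · (0.2496 + 0.2211) / 0.0225
  = 8.5673 · 0.4707 / 0.0225
  = 179.23
Design effect: 1.7 × 179.23 = 304.69.
Adjust for 62% response: 304.69 / 0.62 = 491.43.
Round up → n = 492 per group.

n = 492 per group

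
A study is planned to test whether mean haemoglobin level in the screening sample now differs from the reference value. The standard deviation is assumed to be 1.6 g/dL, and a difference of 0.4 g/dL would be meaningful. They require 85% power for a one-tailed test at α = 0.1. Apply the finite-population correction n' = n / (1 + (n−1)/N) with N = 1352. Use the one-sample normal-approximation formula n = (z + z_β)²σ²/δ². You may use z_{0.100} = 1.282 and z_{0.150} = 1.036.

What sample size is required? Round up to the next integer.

n = 81

n = (z_α + z_β)² · σ² / δ²
  = (1.282 + 1.036)² · 1.6² / 0.4²
  = 5.3731 · 2.56 / 0.16
  = 85.97
Finite-population correction (N = 1352): 85.97 / (1 + (85.97 − 1)/1352) = 80.89.
Round up → n = 81.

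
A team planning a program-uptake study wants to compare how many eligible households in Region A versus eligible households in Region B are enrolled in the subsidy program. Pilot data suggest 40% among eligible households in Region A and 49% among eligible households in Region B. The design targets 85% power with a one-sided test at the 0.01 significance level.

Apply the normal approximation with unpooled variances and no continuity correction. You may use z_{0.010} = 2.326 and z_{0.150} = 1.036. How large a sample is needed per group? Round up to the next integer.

n = (z_α + z_β)² · [p₁(1−p₁) + p₂(1−p₂)] / (p₁ − p₂)²
  = (2.326 + 1.036)² · (0.40·0.60 + 0.49·0.51) / (-0.09)²
  = (3.362)² · (0.2400 + 0.2499) / 0.0081
  = 11.3030 · 0.4899 / 0.0081
  = 683.62
Round up → n = 684 per group.

n = 684 per group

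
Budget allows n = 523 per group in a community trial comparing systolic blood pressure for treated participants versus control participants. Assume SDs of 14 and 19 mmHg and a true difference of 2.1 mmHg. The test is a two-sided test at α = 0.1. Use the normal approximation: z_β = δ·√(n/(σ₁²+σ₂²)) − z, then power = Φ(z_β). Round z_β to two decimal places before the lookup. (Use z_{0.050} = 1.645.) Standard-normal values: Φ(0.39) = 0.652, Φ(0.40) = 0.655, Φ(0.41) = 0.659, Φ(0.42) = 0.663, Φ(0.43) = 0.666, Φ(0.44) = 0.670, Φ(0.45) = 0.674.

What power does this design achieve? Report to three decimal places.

Power ≈ 0.652

z_β = δ·√(n/(σ₁²+σ₂²)) − z_{α/2}
    = 2.1 · √(523/557) − 1.645
    = 2.1 · 0.96900 − 1.645
    = 2.0349 − 1.645 = 0.3899 → 0.39
Power = Φ(0.39) = 0.652.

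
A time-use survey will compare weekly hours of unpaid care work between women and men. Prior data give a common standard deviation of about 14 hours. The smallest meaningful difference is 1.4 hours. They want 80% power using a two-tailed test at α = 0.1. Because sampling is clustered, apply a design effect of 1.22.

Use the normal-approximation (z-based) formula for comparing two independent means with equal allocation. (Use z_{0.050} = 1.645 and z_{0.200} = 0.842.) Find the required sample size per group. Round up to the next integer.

n = 1510 per group

n = (z_{α/2} + z_β)² · (σ₁² + σ₂²) / δ²
  = (1.645 + 0.842)² · (2·14² = 392) / 1.4²
  = 6.1852 · 392 / 1.96
  = 1237.03
Design effect: 1.22 × 1237.03 = 1509.18.
Round up → n = 1510 per group.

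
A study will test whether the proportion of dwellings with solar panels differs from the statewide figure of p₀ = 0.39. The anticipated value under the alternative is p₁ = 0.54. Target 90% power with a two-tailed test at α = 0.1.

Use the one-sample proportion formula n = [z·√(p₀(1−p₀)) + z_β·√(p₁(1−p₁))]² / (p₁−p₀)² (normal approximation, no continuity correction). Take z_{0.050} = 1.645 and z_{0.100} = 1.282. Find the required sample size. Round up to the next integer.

n = [z_{α/2}·√(p₀q₀) + z_β·√(p₁q₁)]² / (p₁ − p₀)²
  = [1.645·√(0.39·0.61) + 1.282·√(0.54·0.46)]² / (0.15)²
  = [1.645·0.4877 + 1.282·0.4984]² / 0.0225
  = [1.4413]² / 0.0225
  = 92.33
Round up → n = 93.

n = 93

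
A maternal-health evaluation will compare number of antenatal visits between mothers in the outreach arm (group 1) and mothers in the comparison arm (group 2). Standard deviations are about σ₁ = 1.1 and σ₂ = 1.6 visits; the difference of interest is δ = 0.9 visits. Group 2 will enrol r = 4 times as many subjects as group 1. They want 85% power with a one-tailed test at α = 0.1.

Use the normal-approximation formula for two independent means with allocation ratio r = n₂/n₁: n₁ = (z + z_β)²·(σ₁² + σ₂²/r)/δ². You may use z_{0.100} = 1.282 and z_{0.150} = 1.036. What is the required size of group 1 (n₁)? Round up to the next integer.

n₁ = 13

n₁ = (z_α + z_β)² · (σ₁² + σ₂²/r) / δ²
   = (1.282 + 1.036)² · (1.1² + 1.6²/4) / 0.9²
   = 5.3731 · (1.21 + 0.64) / 0.81
   = 5.3731 · 1.85 / 0.81
   = 12.27
Round up → n₁ = 13; n₂ = r·n₁ = 4 × 13 = 52.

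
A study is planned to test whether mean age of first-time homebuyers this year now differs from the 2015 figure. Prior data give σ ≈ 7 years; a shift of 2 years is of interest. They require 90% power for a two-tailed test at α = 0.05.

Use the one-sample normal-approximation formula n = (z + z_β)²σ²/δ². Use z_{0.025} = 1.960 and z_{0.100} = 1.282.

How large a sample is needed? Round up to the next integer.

n = (z_{α/2} + z_β)² · σ² / δ²
  = (1.960 + 1.282)² · 7² / 2²
  = 10.5106 · 49 / 4
  = 128.75
Round up → n = 129.

n = 129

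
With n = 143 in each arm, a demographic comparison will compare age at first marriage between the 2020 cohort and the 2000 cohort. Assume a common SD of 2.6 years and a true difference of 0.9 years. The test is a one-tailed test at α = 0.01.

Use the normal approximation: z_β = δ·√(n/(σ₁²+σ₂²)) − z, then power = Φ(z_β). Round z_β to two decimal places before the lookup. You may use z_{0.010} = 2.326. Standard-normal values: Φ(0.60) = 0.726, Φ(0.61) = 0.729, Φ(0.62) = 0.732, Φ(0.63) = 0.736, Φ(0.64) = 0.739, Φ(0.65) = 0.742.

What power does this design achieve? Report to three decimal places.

Power ≈ 0.726

z_β = δ·√(n/(σ₁²+σ₂²)) − z_α
    = 0.9 · √(143/13.52) − 2.326
    = 0.9 · 3.25222 − 2.326
    = 2.9270 − 2.326 = 0.6010 → 0.60
Power = Φ(0.60) = 0.726.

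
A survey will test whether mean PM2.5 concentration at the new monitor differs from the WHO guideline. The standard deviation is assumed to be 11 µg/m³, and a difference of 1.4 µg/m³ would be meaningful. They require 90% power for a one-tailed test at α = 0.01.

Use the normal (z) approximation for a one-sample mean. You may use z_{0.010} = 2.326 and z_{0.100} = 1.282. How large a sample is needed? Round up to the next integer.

n = 804

n = (z_α + z_β)² · σ² / δ²
  = (2.326 + 1.282)² · 11² / 1.4²
  = 13.0177 · 121 / 1.96
  = 803.64
Round up → n = 804.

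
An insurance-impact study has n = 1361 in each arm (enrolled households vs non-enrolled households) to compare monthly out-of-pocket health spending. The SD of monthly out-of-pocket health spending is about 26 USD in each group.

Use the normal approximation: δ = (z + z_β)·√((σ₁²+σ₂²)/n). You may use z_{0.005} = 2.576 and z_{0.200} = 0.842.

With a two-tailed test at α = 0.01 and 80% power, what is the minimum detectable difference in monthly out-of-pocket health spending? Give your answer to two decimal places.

Minimum detectable difference ≈ 3.41 USD

δ = (z_{α/2} + z_β) · √((σ₁²+σ₂²)/n)
  = (2.576 + 0.842) · √(1352/1361)
  = 3.418 · √0.99339
  = 3.418 · 0.9967
  = 3.4067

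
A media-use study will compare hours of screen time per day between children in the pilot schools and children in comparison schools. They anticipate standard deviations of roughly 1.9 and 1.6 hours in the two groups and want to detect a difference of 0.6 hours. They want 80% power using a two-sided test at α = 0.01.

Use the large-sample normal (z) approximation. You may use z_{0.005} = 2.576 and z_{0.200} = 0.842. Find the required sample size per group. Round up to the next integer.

n = 201 per group

n = (z_{α/2} + z_β)² · (σ₁² + σ₂²) / δ²
  = (2.576 + 0.842)² · (1.9² + 1.6² = 6.17) / 0.6²
  = 11.6827 · 6.17 / 0.36
  = 200.23
Round up → n = 201 per group.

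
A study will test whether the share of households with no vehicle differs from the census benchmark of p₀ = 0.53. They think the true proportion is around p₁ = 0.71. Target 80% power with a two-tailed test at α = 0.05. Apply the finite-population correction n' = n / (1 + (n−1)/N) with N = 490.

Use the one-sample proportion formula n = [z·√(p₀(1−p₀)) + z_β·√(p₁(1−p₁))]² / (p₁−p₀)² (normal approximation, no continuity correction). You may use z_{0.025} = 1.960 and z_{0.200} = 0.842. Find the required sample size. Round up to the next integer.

n = [z_{α/2}·√(p₀q₀) + z_β·√(p₁q₁)]² / (p₁ − p₀)²
  = [1.960·√(0.53·0.47) + 0.842·√(0.71·0.29)]² / (0.18)²
  = [1.960·0.4991 + 0.842·0.4538]² / 0.0324
  = [1.3603]² / 0.0324
  = 57.11
Finite-population correction (N = 490): 57.11 / (1 + (57.11 − 1)/490) = 51.24.
Round up → n = 52.

n = 52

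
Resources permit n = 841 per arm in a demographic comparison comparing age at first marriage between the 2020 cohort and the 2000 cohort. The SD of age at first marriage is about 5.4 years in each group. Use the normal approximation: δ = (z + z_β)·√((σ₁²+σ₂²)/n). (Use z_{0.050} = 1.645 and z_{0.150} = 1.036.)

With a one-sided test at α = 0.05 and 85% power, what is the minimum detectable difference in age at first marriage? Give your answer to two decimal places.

δ = (z_α + z_β) · √((σ₁²+σ₂²)/n)
  = (1.645 + 1.036) · √(58.32/841)
  = 2.681 · √0.06935
  = 2.681 · 0.2633
  = 0.7060

Minimum detectable difference ≈ 0.71 years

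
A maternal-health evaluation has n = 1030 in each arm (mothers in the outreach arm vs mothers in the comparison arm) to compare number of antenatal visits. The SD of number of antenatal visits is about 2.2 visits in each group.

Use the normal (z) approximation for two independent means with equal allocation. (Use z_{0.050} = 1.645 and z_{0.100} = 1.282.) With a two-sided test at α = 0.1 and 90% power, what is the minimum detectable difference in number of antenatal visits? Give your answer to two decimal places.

Minimum detectable difference ≈ 0.28 visits

δ = (z_{α/2} + z_β) · √((σ₁²+σ₂²)/n)
  = (1.645 + 1.282) · √(9.68/1030)
  = 2.927 · √0.0094
  = 2.927 · 0.0969
  = 0.2838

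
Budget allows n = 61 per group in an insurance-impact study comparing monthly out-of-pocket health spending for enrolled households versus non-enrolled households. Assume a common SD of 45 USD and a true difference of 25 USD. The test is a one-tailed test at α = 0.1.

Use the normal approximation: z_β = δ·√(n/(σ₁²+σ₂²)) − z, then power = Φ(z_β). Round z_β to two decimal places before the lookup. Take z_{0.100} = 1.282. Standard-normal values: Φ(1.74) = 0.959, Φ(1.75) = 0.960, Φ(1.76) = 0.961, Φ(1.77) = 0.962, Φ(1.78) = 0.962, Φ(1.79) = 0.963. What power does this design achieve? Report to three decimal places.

z_β = δ·√(n/(σ₁²+σ₂²)) − z_α
    = 25 · √(61/4050) − 1.282
    = 25 · 0.12273 − 1.282
    = 3.0682 − 1.282 = 1.7862 → 1.79
Power = Φ(1.79) = 0.963.

Power ≈ 0.963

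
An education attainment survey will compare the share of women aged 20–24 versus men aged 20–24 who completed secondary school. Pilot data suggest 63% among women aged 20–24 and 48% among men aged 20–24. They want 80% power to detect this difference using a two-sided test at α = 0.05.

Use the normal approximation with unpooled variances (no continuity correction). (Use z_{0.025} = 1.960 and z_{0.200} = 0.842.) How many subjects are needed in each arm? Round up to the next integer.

n = (z_{α/2} + z_β)² · [p₁(1−p₁) + p₂(1−p₂)] / (p₁ − p₂)²
  = (1.960 + 0.842)² · (0.63·0.37 + 0.48·0.52) / (0.15)²
  = (2.802)² · (0.2331 + 0.2496) / 0.0225
  = 7.8512 · 0.4827 / 0.0225
  = 168.43
Round up → n = 169 per group.

n = 169 per group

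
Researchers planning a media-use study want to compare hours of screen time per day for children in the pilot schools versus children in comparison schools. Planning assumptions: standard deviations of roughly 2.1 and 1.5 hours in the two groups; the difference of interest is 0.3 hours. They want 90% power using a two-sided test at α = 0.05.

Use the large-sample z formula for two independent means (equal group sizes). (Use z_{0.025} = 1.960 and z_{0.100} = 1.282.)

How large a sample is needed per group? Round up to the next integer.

n = (z_{α/2} + z_β)² · (σ₁² + σ₂²) / δ²
  = (1.960 + 1.282)² · (2.1² + 1.5² = 6.66) / 0.3²
  = 10.5106 · 6.66 / 0.09
  = 777.78
Round up → n = 778 per group.

n = 778 per group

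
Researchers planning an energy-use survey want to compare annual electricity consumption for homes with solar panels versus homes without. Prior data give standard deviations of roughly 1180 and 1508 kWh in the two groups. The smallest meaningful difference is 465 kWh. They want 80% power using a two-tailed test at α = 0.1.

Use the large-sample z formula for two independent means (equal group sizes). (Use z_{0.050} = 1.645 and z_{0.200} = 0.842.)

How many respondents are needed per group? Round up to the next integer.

n = (z_{α/2} + z_β)² · (σ₁² + σ₂²) / δ²
  = (1.645 + 0.842)² · (1180² + 1508² = 3666464) / 465²
  = 6.1852 · 3666464 / 216225
  = 104.88
Round up → n = 105 per group.

n = 105 per group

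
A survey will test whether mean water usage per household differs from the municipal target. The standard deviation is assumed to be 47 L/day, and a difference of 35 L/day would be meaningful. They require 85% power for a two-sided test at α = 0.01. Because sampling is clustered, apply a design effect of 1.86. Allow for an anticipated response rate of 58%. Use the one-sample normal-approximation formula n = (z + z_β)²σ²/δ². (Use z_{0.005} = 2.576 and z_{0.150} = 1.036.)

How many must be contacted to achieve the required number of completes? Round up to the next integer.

n = 76

n = (z_{α/2} + z_β)² · σ² / δ²
  = (2.576 + 1.036)² · 47² / 35²
  = 13.0465 · 2209 / 1225
  = 23.53
Design effect: 1.86 × 23.53 = 43.76.
Adjust for 58% response: 43.76 / 0.58 = 75.45.
Round up → n = 76.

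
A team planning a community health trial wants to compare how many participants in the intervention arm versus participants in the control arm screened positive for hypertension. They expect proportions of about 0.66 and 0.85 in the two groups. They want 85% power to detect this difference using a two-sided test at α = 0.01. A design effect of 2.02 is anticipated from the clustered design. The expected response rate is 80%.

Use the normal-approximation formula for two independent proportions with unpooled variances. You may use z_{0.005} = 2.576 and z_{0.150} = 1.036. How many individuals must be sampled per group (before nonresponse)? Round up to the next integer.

n = 322 per group

n = (z_{α/2} + z_β)² · [p₁(1−p₁) + p₂(1−p₂)] / (p₁ − p₂)²
  = (2.576 + 1.036)² · (0.66·0.34 + 0.85·0.15) / (-0.19)²
  = (3.612)² · (0.2244 + 0.1275) / 0.0361
  = 13.0465 · 0.3519 / 0.0361
  = 127.18
Design effect: 2.02 × 127.18 = 256.90.
Adjust for 80% response: 256.90 / 0.80 = 321.12.
Round up → n = 322 per group.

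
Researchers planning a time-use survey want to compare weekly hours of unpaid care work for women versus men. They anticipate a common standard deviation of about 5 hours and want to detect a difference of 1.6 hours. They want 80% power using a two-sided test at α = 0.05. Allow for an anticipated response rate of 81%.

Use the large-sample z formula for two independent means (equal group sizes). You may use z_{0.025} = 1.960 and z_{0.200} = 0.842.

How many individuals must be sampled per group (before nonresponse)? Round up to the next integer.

n = 190 per group

n = (z_{α/2} + z_β)² · (σ₁² + σ₂²) / δ²
  = (1.960 + 0.842)² · (2·5² = 50) / 1.6²
  = 7.8512 · 50 / 2.56
  = 153.34
Adjust for 81% response: 153.34 / 0.81 = 189.31.
Round up → n = 190 per group.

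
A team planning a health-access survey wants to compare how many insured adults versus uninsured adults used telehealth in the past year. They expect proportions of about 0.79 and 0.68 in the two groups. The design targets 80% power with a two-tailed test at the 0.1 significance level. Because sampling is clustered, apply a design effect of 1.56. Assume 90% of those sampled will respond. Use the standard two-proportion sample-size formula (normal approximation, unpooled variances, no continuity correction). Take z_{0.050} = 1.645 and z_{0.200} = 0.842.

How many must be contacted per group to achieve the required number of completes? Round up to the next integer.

n = 340 per group

n = (z_{α/2} + z_β)² · [p₁(1−p₁) + p₂(1−p₂)] / (p₁ − p₂)²
  = (1.645 + 0.842)² · (0.79·0.21 + 0.68·0.32) / (0.11)²
  = (2.487)² · (0.1659 + 0.2176) / 0.0121
  = 6.1852 · 0.3835 / 0.0121
  = 196.03
Design effect: 1.56 × 196.03 = 305.81.
Adjust for 90% response: 305.81 / 0.90 = 339.79.
Round up → n = 340 per group.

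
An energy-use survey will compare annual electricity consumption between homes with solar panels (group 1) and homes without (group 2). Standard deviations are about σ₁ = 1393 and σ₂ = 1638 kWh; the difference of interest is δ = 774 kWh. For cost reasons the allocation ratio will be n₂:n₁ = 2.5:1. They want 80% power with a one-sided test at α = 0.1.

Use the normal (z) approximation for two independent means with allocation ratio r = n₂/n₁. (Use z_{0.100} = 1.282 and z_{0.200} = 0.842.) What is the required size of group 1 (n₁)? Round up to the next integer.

n₁ = (z_α + z_β)² · (σ₁² + σ₂²/r) / δ²
   = (1.282 + 0.842)² · (1393² + 1638²/2.5) / 774²
   = 4.5114 · (1940449 + 1073217.6) / 599076
   = 4.5114 · 3013666.6 / 599076
   = 22.69
Round up → n₁ = 23; n₂ = r·n₁ = 2.5 × 23 = 58.

n₁ = 23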